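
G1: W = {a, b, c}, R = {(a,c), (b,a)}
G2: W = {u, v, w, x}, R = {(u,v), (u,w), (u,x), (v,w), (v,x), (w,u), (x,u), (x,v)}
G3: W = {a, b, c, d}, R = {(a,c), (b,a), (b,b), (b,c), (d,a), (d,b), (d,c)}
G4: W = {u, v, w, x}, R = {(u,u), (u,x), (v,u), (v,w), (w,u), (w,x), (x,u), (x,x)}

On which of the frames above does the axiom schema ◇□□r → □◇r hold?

G4

This is the axiom for a generalized confluence (Geach) condition; its first-order frame correspondent is ∀x ∀y ∀z ((xRy ∧ xRz) → ∃w (yR²w ∧ zRw)).
G1: fails — aRc, aRc but no w with cR²w and cRw.
G2: fails — uRv, uRv but no t with vR²t and vRt.
G3: fails — aRc, aRc but no w with cR²w and cRw.
G4: ✓.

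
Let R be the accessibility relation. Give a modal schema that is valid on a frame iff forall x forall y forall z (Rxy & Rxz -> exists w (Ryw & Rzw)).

A defining formula is ◇□r → □◇r (the .2 axiom).
Suppose ◇□r→□◇r is valid. Take Rxy, Rxz and set V(r)={w : Ryw}. Then □r at y so ◇□r at x, so □◇r at x, so ◇r at z, giving w with Rzw and Ryw.

◇□r → □◇r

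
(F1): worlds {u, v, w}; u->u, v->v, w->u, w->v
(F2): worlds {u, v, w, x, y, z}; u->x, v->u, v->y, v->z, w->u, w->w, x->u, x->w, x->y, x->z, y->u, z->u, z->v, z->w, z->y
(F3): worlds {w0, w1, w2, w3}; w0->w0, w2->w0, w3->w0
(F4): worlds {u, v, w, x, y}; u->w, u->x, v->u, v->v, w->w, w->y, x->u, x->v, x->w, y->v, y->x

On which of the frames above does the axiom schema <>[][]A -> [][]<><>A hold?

Frame correspondent (Sahlqvist): forall x forall y forall z ((xRy & x R^2 z) -> exists w (y R^2 w & z R^2 w)) — i.e. a generalized confluence (Geach) condition.
(F1): fails — wRu, wR²v but no t with uR²t and vR²t.
(F2): fails — vRu, vR²y but no t with uR²t and yR²t.
(F3): ✓.
(F4): ✓.
Valid on: (F3), (F4).

(F3), (F4)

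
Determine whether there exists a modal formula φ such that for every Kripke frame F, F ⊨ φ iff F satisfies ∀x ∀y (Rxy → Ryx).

This is a Sahlqvist condition; the B axiom r → □◇r defines it.
Suppose r→□◇r is valid. Take Rxy and set V(r)={x}. Then r at x, so □◇r at x, so ◇r at y, so some z with Ryz has r; z=x, i.e. Ryx.

Yes, by r → □◇r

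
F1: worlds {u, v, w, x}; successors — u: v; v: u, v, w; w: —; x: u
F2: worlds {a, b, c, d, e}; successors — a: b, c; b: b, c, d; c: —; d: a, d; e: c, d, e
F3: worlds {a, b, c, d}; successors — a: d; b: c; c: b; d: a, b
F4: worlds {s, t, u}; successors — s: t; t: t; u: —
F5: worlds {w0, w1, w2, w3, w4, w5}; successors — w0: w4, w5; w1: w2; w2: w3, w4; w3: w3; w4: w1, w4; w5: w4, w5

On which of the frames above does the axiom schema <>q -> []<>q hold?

F4

This is the axiom for the Euclidean property; its first-order frame correspondent is forall x forall y forall z (Rxy & Rxz -> Ryz).
F1: fails — Rvw and Rvv but not Rwv.
F2: fails — Rac and Rab but not Rcb.
F3: fails — Rad and Rad but not Rdd.
F4: holds.
F5: fails — Rw0w4 and Rw0w5 but not Rw4w5.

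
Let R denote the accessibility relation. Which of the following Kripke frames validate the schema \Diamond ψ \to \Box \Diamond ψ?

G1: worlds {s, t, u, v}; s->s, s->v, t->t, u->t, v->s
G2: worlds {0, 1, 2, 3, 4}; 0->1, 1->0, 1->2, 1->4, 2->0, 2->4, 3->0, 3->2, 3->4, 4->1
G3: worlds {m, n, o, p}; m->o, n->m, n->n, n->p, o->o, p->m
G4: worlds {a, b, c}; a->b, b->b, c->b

The schema corresponds to the Euclidean property: \forall x \forall y \forall z (Rxy \wedge Rxz \to Ryz).
G1: fails — Rsv and Rsv but not Rvv.
G2: fails — R01 and R01 but not R11.
G3: fails — Rnm and Rnn but not Rmn.
G4: condition met.

G4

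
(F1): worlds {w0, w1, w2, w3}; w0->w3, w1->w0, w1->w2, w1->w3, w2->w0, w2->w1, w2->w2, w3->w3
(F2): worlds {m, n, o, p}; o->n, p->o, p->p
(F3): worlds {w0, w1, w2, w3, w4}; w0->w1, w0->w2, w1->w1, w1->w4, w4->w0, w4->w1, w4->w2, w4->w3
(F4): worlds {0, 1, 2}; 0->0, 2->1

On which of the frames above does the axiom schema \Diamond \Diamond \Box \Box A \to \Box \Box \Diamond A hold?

(F4)

Frame correspondent (Sahlqvist): \forall x \forall y \forall z ((x R^2 y \wedge x R^2 z) \to \exists w (y R^2 w \wedge zRw)) — i.e. a generalized confluence (Geach) condition.
(F1): fails — w1R²w0, w1R²w2 but no w with w0R²w and w2Rw.
(F2): fails — pR²n, pR²n but no w with nR²w and nRw.
(F3): fails — w1R²w0, w1R²w2 but no w with w0R²w and w2Rw.
(F4): ✓.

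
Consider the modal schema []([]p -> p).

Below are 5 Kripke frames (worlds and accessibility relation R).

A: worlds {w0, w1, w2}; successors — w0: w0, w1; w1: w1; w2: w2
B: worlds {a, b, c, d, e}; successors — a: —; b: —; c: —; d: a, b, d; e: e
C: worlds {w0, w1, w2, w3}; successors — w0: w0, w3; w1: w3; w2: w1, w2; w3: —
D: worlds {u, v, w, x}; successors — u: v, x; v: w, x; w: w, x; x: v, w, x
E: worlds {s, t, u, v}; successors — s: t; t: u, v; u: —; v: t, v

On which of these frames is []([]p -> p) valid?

A

This is the axiom for shift-reflexivity; its first-order frame correspondent is forall x forall y (Rxy -> Ryy).
A: holds.
B: fails — Rdb but not Rbb.
C: fails — Rw1w3 but not Rw3w3.
D: fails — Ruv but not Rvv.
E: fails — Rvt but not Rtt.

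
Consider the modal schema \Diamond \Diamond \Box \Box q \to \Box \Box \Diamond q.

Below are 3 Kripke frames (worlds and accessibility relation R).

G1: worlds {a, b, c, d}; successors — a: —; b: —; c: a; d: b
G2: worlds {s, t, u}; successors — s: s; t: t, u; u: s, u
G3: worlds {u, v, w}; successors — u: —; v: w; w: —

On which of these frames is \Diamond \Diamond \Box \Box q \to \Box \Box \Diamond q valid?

G1, G3

Frame correspondent (Sahlqvist): \forall x \forall y \forall z ((x R^2 y \wedge x R^2 z) \to \exists w (y R^2 w \wedge zRw)) — i.e. a generalized confluence (Geach) condition.
G1: condition met.
G2: fails — tR²s, tR²t but no w with sR²w and tRw.
G3: condition met.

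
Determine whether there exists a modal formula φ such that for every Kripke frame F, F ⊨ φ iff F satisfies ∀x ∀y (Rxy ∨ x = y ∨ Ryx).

Not definable by any modal formula

Any modally definable frame class is closed under disjoint unions.
Take 4 disjoint single-world reflexive frames: each is trivially connected, but their disjoint union has 4 worlds with no edge between distinct components, so it is not connected.
So the class is not modally definable.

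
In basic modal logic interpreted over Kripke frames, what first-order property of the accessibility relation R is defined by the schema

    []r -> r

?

Reflexivity

Suppose □r→r is valid. At any x set V(r)={w : Rxw}. Then □r holds at x, so r holds at x, i.e. Rxx.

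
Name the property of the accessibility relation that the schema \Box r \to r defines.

Reflexivity

This is the T axiom.
It corresponds to reflexivity: \forall x Rxx.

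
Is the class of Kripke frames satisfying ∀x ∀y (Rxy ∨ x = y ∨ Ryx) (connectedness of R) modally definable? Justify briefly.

No — not modally definable

If a class were modally definable it would be closed under disjoint unions (Goldblatt–Thomason).
Take 3 disjoint single-world reflexive frames: each is trivially connected, but their disjoint union has 3 worlds with no edge between distinct components, so it is not connected.
So the class is not modally definable.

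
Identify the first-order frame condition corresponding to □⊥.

Emptiness of R

□⊥ is valid iff no world has any successor (otherwise □⊥ fails at any world with one).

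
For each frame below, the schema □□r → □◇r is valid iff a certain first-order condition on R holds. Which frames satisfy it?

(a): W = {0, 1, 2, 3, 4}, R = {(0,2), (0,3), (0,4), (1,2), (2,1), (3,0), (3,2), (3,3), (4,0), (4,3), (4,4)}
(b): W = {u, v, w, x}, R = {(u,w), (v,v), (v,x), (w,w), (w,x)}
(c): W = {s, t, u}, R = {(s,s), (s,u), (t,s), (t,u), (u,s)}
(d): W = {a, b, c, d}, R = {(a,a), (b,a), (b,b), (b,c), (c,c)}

(a), (c), (d)

The schema corresponds to a generalized confluence (Geach) condition: ∀x ∀z (xRz → ∃w (xR²w ∧ zRw)).
(a): satisfies the condition.
(b): fails — vRx but no t with vR²t and xRt.
(c): satisfies the condition.
(d): satisfies the condition.
Valid on: (a), (c), (d).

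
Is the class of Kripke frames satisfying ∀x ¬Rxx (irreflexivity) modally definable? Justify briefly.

No

Any modally definable frame class is closed under surjective bounded morphisms.
The 3-cycle (worlds w0,w1,w2 with w0→w1→w2→w0) is irreflexive, and the map sending every world to a single reflexive point • is a surjective bounded morphism (forth: every edge maps to (•,•); back: every world has a successor). So any modal formula valid on the 3-cycle is also valid on the reflexive point, which is not irreflexive.
So the class is not modally definable.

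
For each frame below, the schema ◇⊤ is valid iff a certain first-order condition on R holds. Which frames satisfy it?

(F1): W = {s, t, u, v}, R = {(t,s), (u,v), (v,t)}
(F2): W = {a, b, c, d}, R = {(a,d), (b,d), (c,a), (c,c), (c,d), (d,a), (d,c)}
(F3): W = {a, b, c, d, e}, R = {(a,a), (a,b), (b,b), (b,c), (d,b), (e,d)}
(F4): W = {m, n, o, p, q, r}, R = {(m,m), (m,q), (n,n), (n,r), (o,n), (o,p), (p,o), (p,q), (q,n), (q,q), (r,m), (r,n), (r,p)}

(F2), (F4)

Frame correspondent (Sahlqvist): ∀x ∃y Rxy — i.e. seriality.
(F1): fails — world s has no successor.
(F2): holds.
(F3): fails — world c has no successor.
(F4): holds.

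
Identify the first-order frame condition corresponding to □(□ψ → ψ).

shift-reflexivity: ∀x ∀y (Rxy → Ryy)

Suppose □(□ψ→ψ) is valid. Take Rxy and set V(ψ)={w : Ryw}. Then at y, □ψ holds; since □(□ψ→ψ) at x, □ψ→ψ at y, so ψ at y, i.e. Ryy.
Conversely, any frame satisfying ∀x ∀y (Rxy → Ryy) validates the schema.
So the correspondent is shift-reflexivity.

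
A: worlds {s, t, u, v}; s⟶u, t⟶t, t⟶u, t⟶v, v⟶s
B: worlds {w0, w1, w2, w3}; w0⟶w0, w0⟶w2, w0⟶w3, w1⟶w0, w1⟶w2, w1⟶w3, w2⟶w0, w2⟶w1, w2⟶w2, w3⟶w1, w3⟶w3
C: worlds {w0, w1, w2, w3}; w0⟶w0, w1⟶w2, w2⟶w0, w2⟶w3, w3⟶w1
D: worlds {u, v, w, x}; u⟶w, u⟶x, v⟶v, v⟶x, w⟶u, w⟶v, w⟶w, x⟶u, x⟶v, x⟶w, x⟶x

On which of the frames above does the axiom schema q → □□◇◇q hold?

B, D

The schema corresponds to a generalized confluence (Geach) condition: ∀x ∀z (xR²z → ∃w (x = w ∧ zR²w)).
A: fails — tR²s but no w with t=w and sR²w.
B: satisfies the condition.
C: fails — w1R²w0 but no w with w1=w and w0R²w.
D: satisfies the condition.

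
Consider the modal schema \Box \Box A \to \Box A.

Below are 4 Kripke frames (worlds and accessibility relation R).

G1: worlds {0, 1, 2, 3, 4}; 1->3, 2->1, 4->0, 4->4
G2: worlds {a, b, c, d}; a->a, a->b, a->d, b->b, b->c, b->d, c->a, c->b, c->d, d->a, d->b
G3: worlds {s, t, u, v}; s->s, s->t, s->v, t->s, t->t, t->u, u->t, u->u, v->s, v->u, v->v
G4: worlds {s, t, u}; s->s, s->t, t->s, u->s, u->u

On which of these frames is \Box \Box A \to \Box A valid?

The schema corresponds to density: \forall x \forall y (Rxy \to \exists z (Rxz \wedge Rzy)).
G1: fails — R21 but no z with R2z and Rz1.
G2: ✓.
G3: ✓.
G4: ✓.

G2, G3, G4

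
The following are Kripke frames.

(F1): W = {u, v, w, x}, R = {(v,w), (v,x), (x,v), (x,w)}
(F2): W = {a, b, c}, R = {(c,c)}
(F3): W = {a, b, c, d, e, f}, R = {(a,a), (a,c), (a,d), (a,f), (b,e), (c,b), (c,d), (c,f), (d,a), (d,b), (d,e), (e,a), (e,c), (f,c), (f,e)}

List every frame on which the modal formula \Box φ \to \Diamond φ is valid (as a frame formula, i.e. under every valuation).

(F3)

This is the axiom for seriality; its first-order frame correspondent is \forall x \exists y Rxy.
(F1): fails — world u has no successor.
(F2): fails — world a has no successor.
(F3): condition met.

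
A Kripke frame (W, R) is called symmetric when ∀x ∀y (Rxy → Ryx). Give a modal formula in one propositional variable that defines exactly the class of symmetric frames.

q → □◇q

The condition is symmetry. The B schema q → □◇q defines it.
Suppose q→□◇q is valid. Take Rxy and set V(q)={x}. Then q at x, so □◇q at x, so ◇q at y, so some z with Ryz has q; z=x, i.e. Ryx.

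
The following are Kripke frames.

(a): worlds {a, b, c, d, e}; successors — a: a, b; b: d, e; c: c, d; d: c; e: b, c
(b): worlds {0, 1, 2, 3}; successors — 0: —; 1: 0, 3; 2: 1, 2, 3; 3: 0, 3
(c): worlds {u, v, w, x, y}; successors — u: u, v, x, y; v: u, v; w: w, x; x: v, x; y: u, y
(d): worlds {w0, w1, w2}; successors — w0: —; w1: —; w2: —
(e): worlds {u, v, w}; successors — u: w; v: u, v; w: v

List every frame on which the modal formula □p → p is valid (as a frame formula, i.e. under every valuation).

The schema corresponds to reflexivity: ∀x Rxx.
(a): fails — world b does not see itself.
(b): fails — world 0 does not see itself.
(c): holds.
(d): fails — world w0 does not see itself.
(e): fails — world u does not see itself.
Valid on: (c).

(c)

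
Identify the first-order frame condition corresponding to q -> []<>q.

Symmetry

This schema is the B axiom.
It corresponds to symmetry: forall x forall y (Rxy -> Ryx).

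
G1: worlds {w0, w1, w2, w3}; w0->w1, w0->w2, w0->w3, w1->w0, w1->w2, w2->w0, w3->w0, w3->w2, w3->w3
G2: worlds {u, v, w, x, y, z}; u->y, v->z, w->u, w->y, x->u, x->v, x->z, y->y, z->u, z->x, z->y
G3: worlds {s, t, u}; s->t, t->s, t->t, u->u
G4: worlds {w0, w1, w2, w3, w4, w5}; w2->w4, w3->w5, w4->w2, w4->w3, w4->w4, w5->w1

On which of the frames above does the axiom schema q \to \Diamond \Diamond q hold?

G1, G3

The schema corresponds to a generalized confluence (Geach) condition: \forall x \exists w (x = w \wedge x R^2 w).
G1: holds.
G2: fails — at u but no t with u=t and uR²t.
G3: holds.
G4: fails — at w0 but no w with w0=w and w0R²w.
Valid on: G1, G3.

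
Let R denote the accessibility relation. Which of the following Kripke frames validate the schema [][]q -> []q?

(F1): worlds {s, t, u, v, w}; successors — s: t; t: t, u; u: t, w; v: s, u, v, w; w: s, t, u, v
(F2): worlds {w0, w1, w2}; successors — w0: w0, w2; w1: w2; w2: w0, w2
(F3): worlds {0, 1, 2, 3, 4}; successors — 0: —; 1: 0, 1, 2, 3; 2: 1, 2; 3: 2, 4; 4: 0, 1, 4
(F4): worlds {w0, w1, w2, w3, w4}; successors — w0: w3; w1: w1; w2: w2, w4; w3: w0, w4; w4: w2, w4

This is the axiom for density; its first-order frame correspondent is forall x forall y (Rxy -> exists z (Rxz & Rzy)).
(F1): fails — Ruw but no z with Ruz and Rzw.
(F2): satisfies the condition.
(F3): satisfies the condition.
(F4): fails — Rw3w0 but no z with Rw3z and Rzw0.
Valid on: (F2), (F3).

(F2), (F3)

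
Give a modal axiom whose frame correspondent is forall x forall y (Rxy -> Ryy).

This is shift-reflexivity; the standard corresponding axiom is T□: □(□ψ → ψ).
Suppose □(□ψ→ψ) is valid. Take Rxy and set V(ψ)={w : Ryw}. Then at y, □ψ holds; since □(□ψ→ψ) at x, □ψ→ψ at y, so ψ at y, i.e. Ryy.

□(□ψ → ψ)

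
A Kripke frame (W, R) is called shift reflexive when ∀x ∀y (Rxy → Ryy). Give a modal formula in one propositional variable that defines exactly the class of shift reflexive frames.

□(□q → q)

This is shift-reflexivity; the standard corresponding axiom is T□: □(□q → q).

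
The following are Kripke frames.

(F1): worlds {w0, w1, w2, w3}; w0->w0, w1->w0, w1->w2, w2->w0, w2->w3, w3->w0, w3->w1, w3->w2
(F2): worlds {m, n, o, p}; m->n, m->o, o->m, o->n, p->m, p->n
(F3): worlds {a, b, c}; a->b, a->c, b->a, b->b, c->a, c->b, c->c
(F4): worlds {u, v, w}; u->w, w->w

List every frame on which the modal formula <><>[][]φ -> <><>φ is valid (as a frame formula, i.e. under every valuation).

The schema corresponds to a generalized confluence (Geach) condition: forall x forall y (x R^2 y -> exists w (y R^2 w & x R^2 w)).
(F1): condition met.
(F2): fails — mR²n but no w with nR²w and mR²w.
(F3): condition met.
(F4): condition met.
Valid on: (F1), (F3), (F4).

(F1), (F3), (F4)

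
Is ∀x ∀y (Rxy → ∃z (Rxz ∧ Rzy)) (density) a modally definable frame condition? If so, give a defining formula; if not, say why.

Definable; □□p → □p defines it

Yes: it is density, defined by the C4 schema □□p → □p.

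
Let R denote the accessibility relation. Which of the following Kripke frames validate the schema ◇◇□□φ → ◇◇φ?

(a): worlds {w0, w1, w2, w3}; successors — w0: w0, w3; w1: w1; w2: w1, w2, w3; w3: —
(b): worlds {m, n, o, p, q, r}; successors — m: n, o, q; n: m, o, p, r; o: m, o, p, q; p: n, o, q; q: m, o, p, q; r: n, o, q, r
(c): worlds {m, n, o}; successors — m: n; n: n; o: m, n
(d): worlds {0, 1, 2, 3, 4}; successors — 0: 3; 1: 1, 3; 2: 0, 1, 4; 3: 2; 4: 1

(b), (c)

The schema corresponds to a generalized confluence (Geach) condition: ∀x ∀y (xR²y → ∃w (yR²w ∧ xR²w)).
(a): fails — w0R²w3 but no w with w3R²w and w0R²w.
(b): ✓.
(c): ✓.
(d): fails — 0R²2 but no w with 2R²w and 0R²w.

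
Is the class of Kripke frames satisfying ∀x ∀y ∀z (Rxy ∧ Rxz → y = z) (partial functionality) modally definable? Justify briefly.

Yes — defined by ◇q → □q

This is a Sahlqvist condition; the CD axiom ◇q → □q defines it.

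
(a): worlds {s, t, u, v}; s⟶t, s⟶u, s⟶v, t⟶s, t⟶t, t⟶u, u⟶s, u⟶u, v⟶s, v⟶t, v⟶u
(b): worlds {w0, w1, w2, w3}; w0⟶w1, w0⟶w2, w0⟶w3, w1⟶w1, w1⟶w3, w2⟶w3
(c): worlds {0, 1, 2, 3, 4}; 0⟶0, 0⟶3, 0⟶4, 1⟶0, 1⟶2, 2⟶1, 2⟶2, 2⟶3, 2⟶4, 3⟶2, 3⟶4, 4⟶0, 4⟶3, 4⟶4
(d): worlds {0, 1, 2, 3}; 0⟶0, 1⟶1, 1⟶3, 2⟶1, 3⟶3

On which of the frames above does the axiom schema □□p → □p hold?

(c), (d)

This is the axiom for density; its first-order frame correspondent is ∀x ∀y (Rxy → ∃z (Rxz ∧ Rzy)).
(a): fails — Rsv but no z with Rsz and Rzv.
(b): fails — Rw0w2 but no z with Rw0z and Rzw2.
(c): satisfies the condition.
(d): satisfies the condition.
Valid on: (c), (d).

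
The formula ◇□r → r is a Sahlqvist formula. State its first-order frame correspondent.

Symmetry

This is frame-equivalent to r → □◇r (substitute ¬r for r and contrapose).
Suppose r→□◇r is valid. Take Rxy and set V(r)={x}. Then r at x, so □◇r at x, so ◇r at y, so some z with Ryz has r; z=x, i.e. Ryx.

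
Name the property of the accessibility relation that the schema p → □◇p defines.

Suppose p→□◇p is valid. Take Rxy and set V(p)={x}. Then p at x, so □◇p at x, so ◇p at y, so some z with Ryz has p; z=x, i.e. Ryx.
Conversely, on a frame with symmetry the schema holds at every world under every valuation.
Frame condition: ∀x ∀y (Rxy → Ryx).

symmetry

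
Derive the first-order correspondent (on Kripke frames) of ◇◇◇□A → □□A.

This is a Sahlqvist (Geach-type) schema ◇^3□^1A → □^2◇^0A.
Minimal-valuation argument: fix x; take any y with xR^3y and any z with xR^2z. Set V(A) to the set of worlds R-reachable from y in exactly 1 step. Then □^1A holds at y, so the antecedent holds at x; validity forces ◇^0A at z, giving a w with zR^0w and yR^1w.
First-order correspondent: ∀x ∀y ∀z ((xR³y ∧ xR²z) → ∃w (yRw ∧ z = w)).

∀x ∀y ∀z ((xR³y ∧ xR²z) → ∃w (yRw ∧ z = w))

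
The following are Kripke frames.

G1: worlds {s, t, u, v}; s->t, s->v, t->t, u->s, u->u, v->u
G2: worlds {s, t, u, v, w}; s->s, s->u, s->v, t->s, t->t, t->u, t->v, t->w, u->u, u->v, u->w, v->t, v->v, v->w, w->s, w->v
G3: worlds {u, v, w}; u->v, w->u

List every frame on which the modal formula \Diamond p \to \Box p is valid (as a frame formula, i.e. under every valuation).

This is the axiom for partial functionality; its first-order frame correspondent is \forall x \forall y \forall z (Rxy \wedge Rxz \to y = z).
G1: fails — s sees both t and v.
G2: fails — s sees both s and u.
G3: holds.

G3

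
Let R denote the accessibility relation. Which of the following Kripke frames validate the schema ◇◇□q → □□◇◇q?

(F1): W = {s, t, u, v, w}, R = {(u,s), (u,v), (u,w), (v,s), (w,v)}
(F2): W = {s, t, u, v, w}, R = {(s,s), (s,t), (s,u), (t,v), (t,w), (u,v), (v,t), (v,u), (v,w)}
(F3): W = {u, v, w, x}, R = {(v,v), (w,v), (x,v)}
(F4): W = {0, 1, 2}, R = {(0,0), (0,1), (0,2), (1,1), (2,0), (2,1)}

This is the axiom for a generalized confluence (Geach) condition; its first-order frame correspondent is ∀x ∀y ∀z ((xR²y ∧ xR²z) → ∃w (yRw ∧ zR²w)).
(F1): fails — uR²s, uR²s but no w* with sRw* and sR²w*.
(F2): fails — sR²s, sR²v but no w* with sRw* and vR²w*.
(F3): condition met.
(F4): condition met.
Valid on: (F3), (F4).

(F3), (F4)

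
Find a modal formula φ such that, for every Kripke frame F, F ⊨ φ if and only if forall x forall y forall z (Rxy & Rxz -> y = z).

◇ψ → □ψ

This is partial functionality; the standard corresponding axiom is CD: ◇ψ → □ψ.
Suppose ◇ψ→□ψ is valid. Take Rxy, Rxz and set V(ψ)={y}. Then ◇ψ at x, so □ψ at x, so ψ at z, i.e. z=y.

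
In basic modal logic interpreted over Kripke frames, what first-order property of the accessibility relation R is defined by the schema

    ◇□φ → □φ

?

The Euclidean property

This schema is equivalent to the 5 axiom ◇φ → □◇φ.
It corresponds to the Euclidean property: ∀x ∀y ∀z (Rxy ∧ Rxz → Ryz).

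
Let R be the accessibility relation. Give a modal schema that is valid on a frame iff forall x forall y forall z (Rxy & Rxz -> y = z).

◇q → □q

This is partial functionality; the standard corresponding axiom is CD: ◇q → □q.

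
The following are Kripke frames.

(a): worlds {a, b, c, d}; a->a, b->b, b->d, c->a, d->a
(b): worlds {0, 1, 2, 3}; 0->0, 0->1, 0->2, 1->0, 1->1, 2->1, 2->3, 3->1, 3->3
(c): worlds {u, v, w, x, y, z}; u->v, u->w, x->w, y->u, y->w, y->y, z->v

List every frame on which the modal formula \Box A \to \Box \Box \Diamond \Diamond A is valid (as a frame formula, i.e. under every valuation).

(b)

The schema corresponds to a generalized confluence (Geach) condition: \forall x \forall z (x R^2 z \to \exists w (xRw \wedge z R^2 w)).
(a): fails — bR²a but no w with bRw and aR²w.
(b): holds.
(c): fails — yR²u but no t with yRt and uR²t.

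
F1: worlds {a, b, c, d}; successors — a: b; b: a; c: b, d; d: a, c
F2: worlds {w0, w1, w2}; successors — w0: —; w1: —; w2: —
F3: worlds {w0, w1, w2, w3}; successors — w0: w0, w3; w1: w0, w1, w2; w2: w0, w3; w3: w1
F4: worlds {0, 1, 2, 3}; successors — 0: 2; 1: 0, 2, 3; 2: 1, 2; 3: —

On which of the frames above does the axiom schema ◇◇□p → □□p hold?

Frame correspondent (Sahlqvist): ∀x ∀y ∀z ((xR²y ∧ xR²z) → ∃w (yRw ∧ z = w)) — i.e. a generalized confluence (Geach) condition.
F1: fails — aR²a, aR²a but no w with aRw and a=w.
F2: ✓.
F3: fails — w0R²w0, w0R²w1 but no w with w0Rw and w1=w.
F4: fails — 0R²1, 0R²1 but no w with 1Rw and 1=w.
Valid on: F2.

F2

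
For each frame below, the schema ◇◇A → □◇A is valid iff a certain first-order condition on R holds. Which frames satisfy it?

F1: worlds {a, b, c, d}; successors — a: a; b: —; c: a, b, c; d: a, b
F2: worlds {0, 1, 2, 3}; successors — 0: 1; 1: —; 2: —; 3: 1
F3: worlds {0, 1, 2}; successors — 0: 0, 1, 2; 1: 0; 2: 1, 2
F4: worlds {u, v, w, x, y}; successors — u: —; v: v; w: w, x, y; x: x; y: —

This is the axiom for a generalized confluence (Geach) condition; its first-order frame correspondent is ∀x ∀y ∀z ((xR²y ∧ xRz) → ∃w (y = w ∧ zRw)).
F1: fails — cR²a, cRb but no w with a=w and bRw.
F2: holds.
F3: fails — 0R²0, 0R2 but no w with 0=w and 2Rw.
F4: fails — wR²w, wRx but no t with w=t and xRt.

F2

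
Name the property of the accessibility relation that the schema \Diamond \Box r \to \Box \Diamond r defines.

This is the .2 axiom.
It corresponds to convergence: \forall x \forall y \forall z (Rxy \wedge Rxz \to \exists w (Ryw \wedge Rzw)).

convergence: \forall x \forall y \forall z (Rxy \wedge Rxz \to \exists w (Ryw \wedge Rzw))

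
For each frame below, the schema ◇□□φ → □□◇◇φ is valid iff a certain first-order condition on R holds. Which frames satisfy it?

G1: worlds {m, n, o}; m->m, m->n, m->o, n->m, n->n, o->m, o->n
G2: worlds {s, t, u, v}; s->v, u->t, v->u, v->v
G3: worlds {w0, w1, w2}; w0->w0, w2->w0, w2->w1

This is the axiom for a generalized confluence (Geach) condition; its first-order frame correspondent is ∀x ∀y ∀z ((xRy ∧ xR²z) → ∃w (yR²w ∧ zR²w)).
G1: ✓.
G2: fails — sRv, sR²u but no w with vR²w and uR²w.
G3: fails — w2Rw1, w2R²w0 but no w with w1R²w and w0R²w.
Valid on: G1.

G1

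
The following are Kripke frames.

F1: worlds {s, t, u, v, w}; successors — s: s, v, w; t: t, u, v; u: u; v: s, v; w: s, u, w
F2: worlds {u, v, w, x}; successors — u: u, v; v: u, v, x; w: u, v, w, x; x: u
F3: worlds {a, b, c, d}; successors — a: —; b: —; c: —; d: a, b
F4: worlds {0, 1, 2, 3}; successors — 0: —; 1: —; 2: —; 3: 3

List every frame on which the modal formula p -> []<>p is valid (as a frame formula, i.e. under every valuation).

F4

This is the axiom for symmetry; its first-order frame correspondent is forall x forall y (Rxy -> Ryx).
F1: fails — Rtv but not Rvt.
F2: fails — Rwu but not Ruw.
F3: fails — Rdb but not Rbd.
F4: satisfies the condition.
Valid on: F4.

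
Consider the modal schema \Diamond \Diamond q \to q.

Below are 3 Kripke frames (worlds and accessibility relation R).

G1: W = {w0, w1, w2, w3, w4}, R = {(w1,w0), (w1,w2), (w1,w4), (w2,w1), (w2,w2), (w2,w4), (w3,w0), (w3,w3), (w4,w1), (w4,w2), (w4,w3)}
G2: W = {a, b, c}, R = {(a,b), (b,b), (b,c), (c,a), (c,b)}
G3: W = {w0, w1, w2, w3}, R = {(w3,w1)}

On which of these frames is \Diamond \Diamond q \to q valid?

This is the axiom for a generalized confluence (Geach) condition; its first-order frame correspondent is \forall x \forall y (x R^2 y \to \exists w (y = w \wedge x = w)).
G1: fails — w1R²w2 but w2 ≠ w1.
G2: fails — aR²b but b ≠ a.
G3: holds.

G3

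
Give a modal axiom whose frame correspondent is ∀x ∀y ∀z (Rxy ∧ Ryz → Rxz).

The condition is transitivity. The 4 schema □ψ → □□ψ defines it.
Suppose □ψ→□□ψ is valid. Take Rxy, Ryz and set V(ψ)={w : Rxw}. Then □ψ at x, so □□ψ at x, so □ψ at y, so ψ at z, i.e. Rxz.

□ψ → □□ψ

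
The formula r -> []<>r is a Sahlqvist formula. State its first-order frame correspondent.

symmetry

Suppose r→□◇r is valid. Take Rxy and set V(r)={x}. Then r at x, so □◇r at x, so ◇r at y, so some z with Ryz has r; z=x, i.e. Ryx.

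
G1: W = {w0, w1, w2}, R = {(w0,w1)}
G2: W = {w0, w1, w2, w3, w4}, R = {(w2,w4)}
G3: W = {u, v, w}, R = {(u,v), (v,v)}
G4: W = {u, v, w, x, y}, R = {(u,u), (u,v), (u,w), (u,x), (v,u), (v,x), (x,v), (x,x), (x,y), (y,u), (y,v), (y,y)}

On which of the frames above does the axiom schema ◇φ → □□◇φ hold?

The schema corresponds to a generalized confluence (Geach) condition: ∀x ∀y ∀z ((xRy ∧ xR²z) → ∃w (y = w ∧ zRw)).
G1: holds.
G2: holds.
G3: holds.
G4: fails — uRu, uR²w but no t with u=t and wRt.
Valid on: G1, G2, G3.

G1, G2, G3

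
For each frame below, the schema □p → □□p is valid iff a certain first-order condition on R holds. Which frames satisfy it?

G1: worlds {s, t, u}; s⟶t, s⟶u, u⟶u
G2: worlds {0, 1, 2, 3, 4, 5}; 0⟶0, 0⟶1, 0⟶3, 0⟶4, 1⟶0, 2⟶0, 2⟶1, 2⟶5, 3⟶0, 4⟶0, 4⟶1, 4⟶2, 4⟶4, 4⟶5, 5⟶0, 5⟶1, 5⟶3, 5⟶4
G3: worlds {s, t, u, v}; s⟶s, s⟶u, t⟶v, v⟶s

This is the axiom for transitivity; its first-order frame correspondent is ∀x ∀y ∀z (Rxy ∧ Ryz → Rxz).
G1: condition met.
G2: fails — R10 and R01 but not R11.
G3: fails — Rvs and Rsu but not Rvu.
Valid on: G1.

G1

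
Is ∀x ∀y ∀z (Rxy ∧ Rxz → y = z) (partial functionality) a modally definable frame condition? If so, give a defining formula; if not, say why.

Yes: it is partial functionality, defined by the CD schema ◇r → □r.
Suppose ◇r→□r is valid. Take Rxy, Rxz and set V(r)={y}. Then ◇r at x, so □r at x, so r at z, i.e. z=y.

Yes — defined by ◇r → □r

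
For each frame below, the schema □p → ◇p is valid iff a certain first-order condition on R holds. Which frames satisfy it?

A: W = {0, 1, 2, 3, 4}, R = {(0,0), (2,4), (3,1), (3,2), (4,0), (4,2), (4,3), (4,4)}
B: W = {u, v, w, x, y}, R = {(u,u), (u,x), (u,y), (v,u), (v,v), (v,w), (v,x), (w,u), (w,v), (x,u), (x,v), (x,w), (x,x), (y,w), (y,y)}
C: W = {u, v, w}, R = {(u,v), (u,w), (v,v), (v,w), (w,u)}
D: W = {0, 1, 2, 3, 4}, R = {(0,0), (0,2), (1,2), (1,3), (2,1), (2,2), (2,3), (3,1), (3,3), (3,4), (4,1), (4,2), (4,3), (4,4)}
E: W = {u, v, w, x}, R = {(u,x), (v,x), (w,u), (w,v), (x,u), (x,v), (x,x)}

Frame correspondent (Sahlqvist): ∀x ∃y Rxy — i.e. seriality.
A: fails — world 1 has no successor.
B: holds.
C: holds.
D: holds.
E: holds.

B, C, D, E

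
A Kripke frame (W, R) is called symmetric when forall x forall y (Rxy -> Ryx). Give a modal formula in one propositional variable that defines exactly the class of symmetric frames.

ψ → □◇ψ

A defining formula is ψ → □◇ψ (the B axiom).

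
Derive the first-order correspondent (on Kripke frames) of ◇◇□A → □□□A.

∀x ∀y ∀z ((xR²y ∧ xR³z) → ∃w (yRw ∧ z = w))

This is a Sahlqvist (Geach-type) schema ◇^2□^1A → □^3◇^0A.
Minimal-valuation argument: fix x; take any y with xR^2y and any z with xR^3z. Set V(A) to the set of worlds R-reachable from y in exactly 1 step. Then □^1A holds at y, so the antecedent holds at x; validity forces ◇^0A at z, giving a w with zR^0w and yR^1w.
First-order correspondent: ∀x ∀y ∀z ((xR²y ∧ xR³z) → ∃w (yRw ∧ z = w)).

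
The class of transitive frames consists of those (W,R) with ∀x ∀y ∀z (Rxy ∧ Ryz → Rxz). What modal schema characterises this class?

□s → □□s

This is transitivity; the standard corresponding axiom is 4: □s → □□s.
Suppose □s→□□s is valid. Take Rxy, Ryz and set V(s)={w : Rxw}. Then □s at x, so □□s at x, so □s at y, so s at z, i.e. Rxz.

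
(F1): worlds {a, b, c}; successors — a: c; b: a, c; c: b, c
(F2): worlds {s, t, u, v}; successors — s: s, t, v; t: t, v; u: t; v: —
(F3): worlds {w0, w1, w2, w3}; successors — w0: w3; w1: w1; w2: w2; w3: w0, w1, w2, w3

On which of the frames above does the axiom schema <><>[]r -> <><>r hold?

This is the axiom for a generalized confluence (Geach) condition; its first-order frame correspondent is forall x forall y (x R^2 y -> exists w (yRw & x R^2 w)).
(F1): satisfies the condition.
(F2): fails — sR²v but no w with vRw and sR²w.
(F3): satisfies the condition.

(F1), (F3)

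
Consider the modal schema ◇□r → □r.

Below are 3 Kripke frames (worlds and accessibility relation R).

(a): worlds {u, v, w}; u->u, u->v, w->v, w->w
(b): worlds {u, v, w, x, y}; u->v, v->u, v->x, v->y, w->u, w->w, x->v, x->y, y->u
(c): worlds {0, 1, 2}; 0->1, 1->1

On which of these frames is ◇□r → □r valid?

(c)

The schema corresponds to the Euclidean property: ∀x ∀y ∀z (Rxy ∧ Rxz → Ryz).
(a): fails — Ruv and Ruv but not Rvv.
(b): fails — Ruv and Ruv but not Rvv.
(c): holds.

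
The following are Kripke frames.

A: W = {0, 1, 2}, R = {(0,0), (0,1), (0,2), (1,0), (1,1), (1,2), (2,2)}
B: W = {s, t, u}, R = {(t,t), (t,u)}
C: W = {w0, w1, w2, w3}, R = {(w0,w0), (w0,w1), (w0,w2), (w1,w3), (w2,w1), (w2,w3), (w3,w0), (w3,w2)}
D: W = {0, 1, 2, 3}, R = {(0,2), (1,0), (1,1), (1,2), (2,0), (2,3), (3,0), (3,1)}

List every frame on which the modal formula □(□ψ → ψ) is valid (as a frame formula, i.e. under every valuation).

The schema corresponds to shift-reflexivity: ∀x ∀y (Rxy → Ryy).
A: satisfies the condition.
B: fails — Rtu but not Ruu.
C: fails — Rw3w2 but not Rw2w2.
D: fails — R10 but not R00.
Valid on: A.

A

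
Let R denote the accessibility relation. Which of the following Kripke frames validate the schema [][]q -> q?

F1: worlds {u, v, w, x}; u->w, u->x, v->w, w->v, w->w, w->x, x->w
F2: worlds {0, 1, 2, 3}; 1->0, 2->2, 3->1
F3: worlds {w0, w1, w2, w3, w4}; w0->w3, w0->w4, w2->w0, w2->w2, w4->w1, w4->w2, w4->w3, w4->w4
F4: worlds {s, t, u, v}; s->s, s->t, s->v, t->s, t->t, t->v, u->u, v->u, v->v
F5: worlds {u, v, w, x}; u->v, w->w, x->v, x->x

Frame correspondent (Sahlqvist): forall x exists w (x R^2 w & x = w) — i.e. a generalized confluence (Geach) condition.
F1: fails — at u but no t with uR²t and u=t.
F2: fails — at 0 but no w with 0R²w and 0=w.
F3: fails — at w0 but no w with w0R²w and w0=w.
F4: ✓.
F5: fails — at u but no t with uR²t and u=t.
Valid on: F4.

F4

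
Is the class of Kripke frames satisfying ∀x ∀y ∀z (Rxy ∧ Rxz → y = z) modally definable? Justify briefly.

This is a Sahlqvist condition; the CD axiom ◇q → □q defines it.
Suppose ◇q→□q is valid. Take Rxy, Rxz and set V(q)={y}. Then ◇q at x, so □q at x, so q at z, i.e. z=y.

Yes — defined by ◇q → □q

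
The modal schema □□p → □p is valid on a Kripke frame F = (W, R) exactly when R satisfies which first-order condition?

Density

Suppose □□p→□p is valid. Take Rxy and set V(p)={w : xR²w}. Then □□p at x, so □p at x, so p at y, i.e. ∃z(Rxz∧Rzy).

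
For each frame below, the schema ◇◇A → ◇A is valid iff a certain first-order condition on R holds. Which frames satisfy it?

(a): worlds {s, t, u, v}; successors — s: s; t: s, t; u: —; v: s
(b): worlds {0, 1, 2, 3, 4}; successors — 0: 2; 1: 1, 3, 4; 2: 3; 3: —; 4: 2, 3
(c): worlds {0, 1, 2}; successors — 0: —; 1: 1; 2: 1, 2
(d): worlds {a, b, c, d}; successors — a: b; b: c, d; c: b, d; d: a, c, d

(a), (c)

This is the axiom for transitivity; its first-order frame correspondent is ∀x ∀y ∀z (Rxy ∧ Ryz → Rxz).
(a): holds.
(b): fails — R02 and R23 but not R03.
(c): holds.
(d): fails — Rbc and Rcb but not Rbb.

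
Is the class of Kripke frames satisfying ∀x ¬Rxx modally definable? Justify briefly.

Not definable by any modal formula

Any modally definable frame class is closed under surjective bounded morphisms.
The 3-cycle (worlds 0,1,2 with 0→1→2→0) is irreflexive, and the map sending every world to a single reflexive point • is a surjective bounded morphism (forth: every edge maps to (•,•); back: every world has a successor). So any modal formula valid on the 3-cycle is also valid on the reflexive point, which is not irreflexive.
So no modal formula (or set of formulas) defines exactly the irreflexive frames.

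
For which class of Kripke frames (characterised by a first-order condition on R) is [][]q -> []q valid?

This is the C4 axiom.
Its frame correspondent is density — forall x forall y (Rxy -> exists z (Rxz & Rzy)).

density: forall x forall y (Rxy -> exists z (Rxz & Rzy))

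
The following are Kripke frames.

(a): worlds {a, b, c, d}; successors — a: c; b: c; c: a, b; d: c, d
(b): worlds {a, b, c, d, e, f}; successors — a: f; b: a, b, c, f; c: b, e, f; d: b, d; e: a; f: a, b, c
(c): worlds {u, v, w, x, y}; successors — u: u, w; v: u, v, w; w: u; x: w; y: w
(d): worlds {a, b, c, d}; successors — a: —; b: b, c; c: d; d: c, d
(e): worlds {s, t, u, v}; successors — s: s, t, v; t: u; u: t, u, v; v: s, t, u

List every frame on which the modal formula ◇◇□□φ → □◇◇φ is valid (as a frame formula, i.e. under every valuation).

(c), (d), (e)

Frame correspondent (Sahlqvist): ∀x ∀y ∀z ((xR²y ∧ xRz) → ∃w (yR²w ∧ zR²w)) — i.e. a generalized confluence (Geach) condition.
(a): fails — aR²a, aRc but no w with aR²w and cR²w.
(b): fails — bR²e, bRa but no w with eR²w and aR²w.
(c): condition met.
(d): condition met.
(e): condition met.
Valid on: (c), (d), (e).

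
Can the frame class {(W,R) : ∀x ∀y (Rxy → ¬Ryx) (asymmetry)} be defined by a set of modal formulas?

Not modally definable

Any modally definable frame class is closed under surjective bounded morphisms.
The 3-cycle (worlds s,t,u with s→t→u→s) is asymmetric. Mapping every world to a single reflexive point • is a surjective bounded morphism, and the reflexive point is not asymmetric (R•• but asymmetry requires ¬R••).
So the class is not modally definable.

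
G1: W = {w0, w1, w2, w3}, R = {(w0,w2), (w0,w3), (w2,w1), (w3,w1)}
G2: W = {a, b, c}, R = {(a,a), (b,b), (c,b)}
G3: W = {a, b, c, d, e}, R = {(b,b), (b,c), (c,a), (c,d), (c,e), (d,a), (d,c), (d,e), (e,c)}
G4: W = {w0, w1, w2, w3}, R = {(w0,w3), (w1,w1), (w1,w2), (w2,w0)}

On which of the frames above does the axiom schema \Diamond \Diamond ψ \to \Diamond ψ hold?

G2

This is the axiom for transitivity; its first-order frame correspondent is \forall x \forall y \forall z (Rxy \wedge Ryz \to Rxz).
G1: fails — Rw0w2 and Rw2w1 but not Rw0w1.
G2: condition met.
G3: fails — Rbc and Rcd but not Rbd.
G4: fails — Rw1w2 and Rw2w0 but not Rw1w0.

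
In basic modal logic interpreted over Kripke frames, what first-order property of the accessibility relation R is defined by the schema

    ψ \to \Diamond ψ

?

Equivalently (dual form): □ψ → ψ.
Suppose □ψ→ψ is valid. At any x set V(ψ)={w : Rxw}. Then □ψ holds at x, so ψ holds at x, i.e. Rxx.

Reflexivity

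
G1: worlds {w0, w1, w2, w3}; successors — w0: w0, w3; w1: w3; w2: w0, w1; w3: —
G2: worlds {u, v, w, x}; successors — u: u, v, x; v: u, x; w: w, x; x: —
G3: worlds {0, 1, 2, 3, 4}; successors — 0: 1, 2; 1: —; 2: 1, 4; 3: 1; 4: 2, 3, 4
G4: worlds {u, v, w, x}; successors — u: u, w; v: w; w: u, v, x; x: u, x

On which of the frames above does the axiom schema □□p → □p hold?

Frame correspondent (Sahlqvist): ∀x ∀y (Rxy → ∃z (Rxz ∧ Rzy)) — i.e. density.
G1: fails — Rw1w3 but no z with Rw1z and Rzw3.
G2: satisfies the condition.
G3: fails — R31 but no z with R3z and Rz1.
G4: fails — Rvw but no z with Rvz and Rzw.

G2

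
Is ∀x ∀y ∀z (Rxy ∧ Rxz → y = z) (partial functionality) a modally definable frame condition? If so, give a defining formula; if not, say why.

Yes — defined by ◇r → □r

This is a Sahlqvist condition; the CD axiom ◇r → □r defines it.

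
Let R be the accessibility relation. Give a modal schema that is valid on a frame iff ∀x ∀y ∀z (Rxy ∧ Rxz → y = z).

A defining formula is ◇p → □p (the CD axiom).
Suppose ◇p→□p is valid. Take Rxy, Rxz and set V(p)={y}. Then ◇p at x, so □p at x, so p at z, i.e. z=y.

◇p → □p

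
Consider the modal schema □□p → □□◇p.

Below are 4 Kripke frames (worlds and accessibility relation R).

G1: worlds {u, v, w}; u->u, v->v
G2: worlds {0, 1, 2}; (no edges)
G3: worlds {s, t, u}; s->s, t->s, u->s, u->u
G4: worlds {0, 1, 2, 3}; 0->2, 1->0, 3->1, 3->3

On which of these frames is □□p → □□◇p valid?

Frame correspondent (Sahlqvist): ∀x ∀z (xR²z → ∃w (xR²w ∧ zRw)) — i.e. a generalized confluence (Geach) condition.
G1: satisfies the condition.
G2: satisfies the condition.
G3: satisfies the condition.
G4: fails — 1R²2 but no w with 1R²w and 2Rw.
Valid on: G1, G2, G3.

G1, G2, G3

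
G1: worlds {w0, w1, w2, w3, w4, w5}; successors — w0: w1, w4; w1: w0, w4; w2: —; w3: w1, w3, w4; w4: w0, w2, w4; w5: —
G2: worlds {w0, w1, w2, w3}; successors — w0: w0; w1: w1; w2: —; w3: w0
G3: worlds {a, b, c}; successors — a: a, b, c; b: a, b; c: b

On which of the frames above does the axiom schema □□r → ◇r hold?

G3

Frame correspondent (Sahlqvist): ∀x ∃w (xR²w ∧ xRw) — i.e. a generalized confluence (Geach) condition.
G1: fails — at w2 but no w with w2R²w and w2Rw.
G2: fails — at w2 but no w with w2R²w and w2Rw.
G3: satisfies the condition.
Valid on: G3.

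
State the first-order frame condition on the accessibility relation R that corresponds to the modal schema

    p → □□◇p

This is a Sahlqvist (Geach-type) schema ◇^0□^0p → □^2◇^1p.
First-order correspondent: ∀x ∀z (xR²z → ∃w (x = w ∧ zRw)).

∀x ∀z (xR²z → ∃w (x = w ∧ zRw))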